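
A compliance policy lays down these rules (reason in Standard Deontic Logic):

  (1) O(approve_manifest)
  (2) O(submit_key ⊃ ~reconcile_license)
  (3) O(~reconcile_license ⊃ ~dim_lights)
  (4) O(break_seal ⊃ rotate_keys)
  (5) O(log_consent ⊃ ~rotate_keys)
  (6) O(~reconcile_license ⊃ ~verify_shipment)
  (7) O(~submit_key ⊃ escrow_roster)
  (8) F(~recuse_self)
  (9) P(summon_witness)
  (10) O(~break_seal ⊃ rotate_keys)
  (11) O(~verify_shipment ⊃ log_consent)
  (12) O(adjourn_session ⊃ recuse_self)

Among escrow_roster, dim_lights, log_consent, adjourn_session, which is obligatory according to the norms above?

escrow_roster

By case analysis on ~break_seal: premise 10 gives O(~break_seal ⊃ rotate_keys) and premise 4 gives O(break_seal ⊃ rotate_keys), so O(rotate_keys) either way.
Premise 5 is O(log_consent ⊃ ~rotate_keys); contrapositively O(rotate_keys ⊃ ~log_consent). Since O(rotate_keys) holds, K gives O(~log_consent).
Premise 11, O(~verify_shipment ⊃ log_consent), contraposes to O(~log_consent ⊃ verify_shipment); with O(~log_consent) we get O(verify_shipment).
Premise 6 is O(~reconcile_license ⊃ ~verify_shipment); contrapositively O(verify_shipment ⊃ reconcile_license). Since O(verify_shipment) holds, K gives O(reconcile_license).
Premise 2, O(submit_key ⊃ ~reconcile_license), contraposes to O(reconcile_license ⊃ ~submit_key); with O(reconcile_license) we get O(~submit_key).
Applying K to premise 7 (O(~submit_key ⊃ escrow_roster)) and O(~submit_key) yields O(escrow_roster).
So O(escrow_roster) holds — escrow_roster is obligatory. None of the other listed options is made obligatory by any chain of premises.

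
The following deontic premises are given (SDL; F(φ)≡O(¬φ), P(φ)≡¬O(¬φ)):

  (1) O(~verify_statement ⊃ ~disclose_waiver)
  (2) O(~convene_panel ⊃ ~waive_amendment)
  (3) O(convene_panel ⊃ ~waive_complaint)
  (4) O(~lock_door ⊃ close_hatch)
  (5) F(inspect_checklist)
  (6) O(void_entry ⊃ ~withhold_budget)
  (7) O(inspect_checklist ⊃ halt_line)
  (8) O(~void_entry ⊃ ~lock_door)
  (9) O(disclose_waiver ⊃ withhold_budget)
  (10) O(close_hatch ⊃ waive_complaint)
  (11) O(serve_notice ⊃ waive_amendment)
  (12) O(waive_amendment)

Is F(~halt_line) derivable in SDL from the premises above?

Premise 7 is O(inspect_checklist ⊃ halt_line), but O(inspect_checklist) is not derivable from the premises, so it does not yield O(halt_line).
No other premise forces O(halt_line). An ideal world satisfying every premise can still have ~halt_line true, so F(~halt_line) is not derivable.

No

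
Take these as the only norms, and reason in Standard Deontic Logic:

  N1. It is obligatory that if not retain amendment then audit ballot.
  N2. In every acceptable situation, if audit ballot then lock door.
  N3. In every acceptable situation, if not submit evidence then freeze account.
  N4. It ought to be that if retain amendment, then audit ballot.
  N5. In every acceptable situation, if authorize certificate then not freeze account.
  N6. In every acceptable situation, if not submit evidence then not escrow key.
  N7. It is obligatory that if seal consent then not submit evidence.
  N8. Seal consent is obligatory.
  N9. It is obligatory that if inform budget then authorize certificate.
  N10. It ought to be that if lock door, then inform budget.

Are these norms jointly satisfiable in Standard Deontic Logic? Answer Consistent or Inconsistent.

By case analysis on retain_amendment: premise 4 gives O(retain_amendment → audit_ballot) and premise 1 gives O(¬retain_amendment → audit_ballot), so O(audit_ballot) either way.
From O(audit_ballot) and premise 2, O(audit_ballot → lock_door), we obtain O(lock_door).
Premise 10 is O(lock_door → inform_budget); since O(lock_door), deontic closure gives O(inform_budget).
From O(inform_budget) and premise 9, O(inform_budget → authorize_certificate), we obtain O(authorize_certificate).
With premise 5, O(authorize_certificate → ¬freeze_account), the K-axiom yields O(¬freeze_account).
Premise 3, O(¬submit_evidence → freeze_account), contraposes to O(¬freeze_account → submit_evidence); with O(¬freeze_account) we get O(submit_evidence).
Premise 7 is O(seal_consent → ¬submit_evidence); contrapositively O(submit_evidence → ¬seal_consent). Since O(submit_evidence) holds, K gives O(¬seal_consent).
Yet premise 8 states O(seal_consent).
We now have both O(¬seal_consent) and O(seal_consent) — seal_consent is simultaneously obligatory and forbidden, violating the D-axiom.

Inconsistent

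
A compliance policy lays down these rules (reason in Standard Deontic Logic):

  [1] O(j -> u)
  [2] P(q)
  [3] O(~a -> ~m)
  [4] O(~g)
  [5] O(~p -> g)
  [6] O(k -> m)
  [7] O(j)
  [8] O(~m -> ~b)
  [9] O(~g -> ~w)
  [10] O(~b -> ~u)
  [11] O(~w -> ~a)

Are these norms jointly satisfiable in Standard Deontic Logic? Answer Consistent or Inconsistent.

Inconsistent

Premise 7 gives O(j).
Premise 1 is O(j -> u); since O(j), deontic closure gives O(u).
Premise 10 is O(~b -> ~u); contrapositively O(u -> b). Since O(u) holds, K gives O(b).
Premise 8, O(~m -> ~b), contraposes to O(b -> m); with O(b) we get O(m).
Premise 3 is O(~a -> ~m); contrapositively O(m -> a). Since O(m) holds, K gives O(a).
The contrapositive of premise 11 (O(~w -> ~a)) is O(a -> w), and O(a) is already established, so O(w).
Premise 9, O(~g -> ~w), contraposes to O(w -> g); with O(w) we get O(g).
But premise 4 directly asserts O(~g).
We now have both O(g) and O(~g) — g is simultaneously obligatory and forbidden, violating the D-axiom.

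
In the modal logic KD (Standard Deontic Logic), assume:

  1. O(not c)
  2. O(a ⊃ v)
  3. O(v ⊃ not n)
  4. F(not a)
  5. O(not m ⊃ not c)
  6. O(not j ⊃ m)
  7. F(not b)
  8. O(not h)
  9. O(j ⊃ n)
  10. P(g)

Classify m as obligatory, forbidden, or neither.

Obligatory

Premise 4, F(not a), is equivalent to O(a).
With premise 2, O(a ⊃ v), the K-axiom yields O(v).
From O(v) and premise 3, O(v ⊃ not n), we obtain O(not n).
Premise 9 is O(j ⊃ n); contrapositively O(not n ⊃ not j). Since O(not n) holds, K gives O(not j).
Premise 6 is O(not j ⊃ m); since O(not j), deontic closure gives O(m).
Premises 1, 5, 7, 8, 10 do not contribute to this derivation.
Hence m is obligatory.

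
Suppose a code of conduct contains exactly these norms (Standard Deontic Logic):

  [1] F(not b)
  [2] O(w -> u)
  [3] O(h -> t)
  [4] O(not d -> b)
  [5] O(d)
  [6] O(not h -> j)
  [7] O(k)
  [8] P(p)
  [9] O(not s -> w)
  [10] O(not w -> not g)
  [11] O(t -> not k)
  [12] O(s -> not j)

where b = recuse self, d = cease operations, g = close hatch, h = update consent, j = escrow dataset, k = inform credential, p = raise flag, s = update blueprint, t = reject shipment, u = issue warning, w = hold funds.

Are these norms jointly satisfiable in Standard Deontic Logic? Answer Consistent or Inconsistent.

Consistent

Premise 4 is O(not d -> b); even if O(b) held, inferring O(not d) would be affirming the consequent — invalid.
So O(not d) is not derivable, and the apparent clash with O(d) does not arise.
A world satisfying every obligation exists (e.g. b=true, d=true, g=false, h=false, j=true, k=true, p=false, s=false, t=false, u=true, w=true); no atom is both obligatory and forbidden, so the set is consistent.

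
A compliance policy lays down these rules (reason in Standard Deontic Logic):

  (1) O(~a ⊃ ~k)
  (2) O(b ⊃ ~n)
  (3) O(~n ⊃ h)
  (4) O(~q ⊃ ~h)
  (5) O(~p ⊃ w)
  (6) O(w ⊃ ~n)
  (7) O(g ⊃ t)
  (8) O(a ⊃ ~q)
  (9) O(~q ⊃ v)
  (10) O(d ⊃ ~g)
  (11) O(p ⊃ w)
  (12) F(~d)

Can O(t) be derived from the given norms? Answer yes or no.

Premise 7 is O(g ⊃ t), but O(g) is not derivable from the premises, so it does not yield O(t).
No other premise forces O(t). An ideal world satisfying every premise can still have t false, so O(t) is not derivable.

No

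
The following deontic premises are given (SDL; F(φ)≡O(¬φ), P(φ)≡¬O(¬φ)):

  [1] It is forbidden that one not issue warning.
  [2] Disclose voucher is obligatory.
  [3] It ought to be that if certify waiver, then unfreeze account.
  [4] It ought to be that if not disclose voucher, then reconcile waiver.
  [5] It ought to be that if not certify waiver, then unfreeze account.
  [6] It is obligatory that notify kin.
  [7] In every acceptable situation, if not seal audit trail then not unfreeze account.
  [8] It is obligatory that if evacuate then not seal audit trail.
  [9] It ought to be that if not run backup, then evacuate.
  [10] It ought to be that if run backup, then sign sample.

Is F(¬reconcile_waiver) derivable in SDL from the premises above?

Premise 4 is O(¬disclose_voucher → reconcile_waiver), but O(¬disclose_voucher) is not derivable from the premises, so it does not yield O(reconcile_waiver).
No other premise forces O(reconcile_waiver). An ideal world satisfying every premise can still have ¬reconcile_waiver true, so F(¬reconcile_waiver) is not derivable.

No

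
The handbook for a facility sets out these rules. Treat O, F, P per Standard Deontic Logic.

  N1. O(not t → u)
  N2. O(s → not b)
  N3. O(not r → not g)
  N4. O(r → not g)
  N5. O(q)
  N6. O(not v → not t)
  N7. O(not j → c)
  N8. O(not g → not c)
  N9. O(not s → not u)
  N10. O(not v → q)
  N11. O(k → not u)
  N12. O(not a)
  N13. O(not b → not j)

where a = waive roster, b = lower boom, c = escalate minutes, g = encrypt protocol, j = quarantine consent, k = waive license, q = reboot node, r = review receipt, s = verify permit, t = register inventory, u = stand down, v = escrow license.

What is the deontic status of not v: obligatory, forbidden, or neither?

Premises 4 and 3 are O(r → not g) and O(not r → not g); every ideal world satisfies r or not r, so in either case not g holds — hence O(not g).
Applying K to premise 8 (O(not g → not c)) and O(not g) yields O(not c).
The contrapositive of premise 7 (O(not j → c)) is O(not c → j), and O(not c) is already established, so O(j).
Premise 13, O(not b → not j), contraposes to O(j → b); with O(j) we get O(b).
Premise 2 is O(s → not b); contrapositively O(b → not s). Since O(b) holds, K gives O(not s).
Applying K to premise 9 (O(not s → not u)) and O(not s) yields O(not u).
Premise 1, O(not t → u), contraposes to O(not u → t); with O(not u) we get O(t).
Premise 6 is O(not v → not t); contrapositively O(t → v). Since O(t) holds, K gives O(v).
Premises 5, 10, 11, 12 do not contribute to this derivation.
Thus O(v), which is F(not v): not v is forbidden.

Forbidden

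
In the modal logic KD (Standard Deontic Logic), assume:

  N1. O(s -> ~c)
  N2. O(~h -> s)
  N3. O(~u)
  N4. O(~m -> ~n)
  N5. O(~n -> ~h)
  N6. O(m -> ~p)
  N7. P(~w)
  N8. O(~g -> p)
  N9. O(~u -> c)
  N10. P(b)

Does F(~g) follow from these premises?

Yes

Premise 3 states O(~u) outright.
From O(~u) and premise 9, O(~u -> c), we obtain O(c).
The contrapositive of premise 1 (O(s -> ~c)) is O(c -> ~s), and O(c) is already established, so O(~s).
Premise 2, O(~h -> s), contraposes to O(~s -> h); with O(~s) we get O(h).
Premise 5 is O(~n -> ~h); contrapositively O(h -> n). Since O(h) holds, K gives O(n).
Premise 4 is O(~m -> ~n); contrapositively O(n -> m). Since O(n) holds, K gives O(m).
With premise 6, O(m -> ~p), the K-axiom yields O(~p).
The contrapositive of premise 8 (O(~g -> p)) is O(~p -> g), and O(~p) is already established, so O(g).
Premises 7, 10 do not contribute to this derivation.
So O(g) holds, i.e. F(~g). The claim follows.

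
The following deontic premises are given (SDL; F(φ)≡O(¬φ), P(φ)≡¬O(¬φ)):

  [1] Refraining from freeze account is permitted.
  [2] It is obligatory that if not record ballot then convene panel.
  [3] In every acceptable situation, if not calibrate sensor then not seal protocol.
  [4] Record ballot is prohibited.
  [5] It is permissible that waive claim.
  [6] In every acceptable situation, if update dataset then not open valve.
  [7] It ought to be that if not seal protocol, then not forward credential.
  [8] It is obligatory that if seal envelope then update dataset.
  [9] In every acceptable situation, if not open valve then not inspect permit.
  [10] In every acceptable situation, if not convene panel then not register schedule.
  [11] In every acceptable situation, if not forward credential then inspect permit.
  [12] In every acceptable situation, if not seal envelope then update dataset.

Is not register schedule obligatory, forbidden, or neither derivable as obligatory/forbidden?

Neither

Premise 10 is O(¬convene_panel → ¬register_schedule), but O(¬convene_panel) is not derivable from the premises, so it does not yield O(¬register_schedule).
No premise or chain of K-axiom applications forces O(¬register_schedule), and none forces O(register_schedule). So ¬register_schedule is neither obligatory nor forbidden under these norms.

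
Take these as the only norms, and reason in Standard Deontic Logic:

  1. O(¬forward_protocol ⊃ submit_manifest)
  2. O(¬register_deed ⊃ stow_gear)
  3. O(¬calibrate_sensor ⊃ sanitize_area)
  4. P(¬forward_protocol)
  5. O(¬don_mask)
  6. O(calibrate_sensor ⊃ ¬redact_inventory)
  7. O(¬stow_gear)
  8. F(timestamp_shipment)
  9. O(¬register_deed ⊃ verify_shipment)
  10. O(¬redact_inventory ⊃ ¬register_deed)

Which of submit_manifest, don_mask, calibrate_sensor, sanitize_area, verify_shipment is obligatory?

sanitize_area

Premise 7 states O(¬stow_gear) outright.
Premise 2 is O(¬register_deed ⊃ stow_gear); contrapositively O(¬stow_gear ⊃ register_deed). Since O(¬stow_gear) holds, K gives O(register_deed).
The contrapositive of premise 10 (O(¬redact_inventory ⊃ ¬register_deed)) is O(register_deed ⊃ redact_inventory), and O(register_deed) is already established, so O(redact_inventory).
The contrapositive of premise 6 (O(calibrate_sensor ⊃ ¬redact_inventory)) is O(redact_inventory ⊃ ¬calibrate_sensor), and O(redact_inventory) is already established, so O(¬calibrate_sensor).
From O(¬calibrate_sensor) and premise 3, O(¬calibrate_sensor ⊃ sanitize_area), we obtain O(sanitize_area).
So O(sanitize_area) holds — sanitize_area is obligatory. None of the other listed options is made obligatory by any chain of premises.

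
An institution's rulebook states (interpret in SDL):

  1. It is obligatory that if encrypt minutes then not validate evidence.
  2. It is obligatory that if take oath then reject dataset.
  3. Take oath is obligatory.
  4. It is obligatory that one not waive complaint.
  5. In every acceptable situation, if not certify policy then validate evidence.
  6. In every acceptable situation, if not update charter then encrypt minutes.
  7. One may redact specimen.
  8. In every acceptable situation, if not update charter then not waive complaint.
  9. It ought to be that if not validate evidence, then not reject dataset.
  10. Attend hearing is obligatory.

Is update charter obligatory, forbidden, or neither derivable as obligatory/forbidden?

Obligatory

Premise 3 gives O(take_oath).
From O(take_oath) and premise 2, O(take_oath → reject_dataset), we obtain O(reject_dataset).
Premise 9 is O(¬validate_evidence → ¬reject_dataset); contrapositively O(reject_dataset → validate_evidence). Since O(reject_dataset) holds, K gives O(validate_evidence).
The contrapositive of premise 1 (O(encrypt_minutes → ¬validate_evidence)) is O(validate_evidence → ¬encrypt_minutes), and O(validate_evidence) is already established, so O(¬encrypt_minutes).
Premise 6 is O(¬update_charter → encrypt_minutes); contrapositively O(¬encrypt_minutes → update_charter). Since O(¬encrypt_minutes) holds, K gives O(update_charter).
Premises 4, 5, 7, 8, 10 do not contribute to this derivation.
Hence update_charter is obligatory.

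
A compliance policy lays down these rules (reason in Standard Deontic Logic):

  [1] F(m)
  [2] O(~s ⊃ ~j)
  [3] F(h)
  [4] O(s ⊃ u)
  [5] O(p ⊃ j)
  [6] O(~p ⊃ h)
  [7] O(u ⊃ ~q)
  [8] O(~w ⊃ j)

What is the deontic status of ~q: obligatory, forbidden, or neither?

Obligatory

Premise 3 is F(h), i.e. O(~h).
Premise 6 is O(~p ⊃ h); contrapositively O(~h ⊃ p). Since O(~h) holds, K gives O(p).
With premise 5, O(p ⊃ j), the K-axiom yields O(j).
The contrapositive of premise 2 (O(~s ⊃ ~j)) is O(j ⊃ s), and O(j) is already established, so O(s).
Applying K to premise 4 (O(s ⊃ u)) and O(s) yields O(u).
Premise 7 is O(u ⊃ ~q); since O(u), deontic closure gives O(~q).
Premises 1, 8 do not contribute to this derivation.
Hence ~q is obligatory.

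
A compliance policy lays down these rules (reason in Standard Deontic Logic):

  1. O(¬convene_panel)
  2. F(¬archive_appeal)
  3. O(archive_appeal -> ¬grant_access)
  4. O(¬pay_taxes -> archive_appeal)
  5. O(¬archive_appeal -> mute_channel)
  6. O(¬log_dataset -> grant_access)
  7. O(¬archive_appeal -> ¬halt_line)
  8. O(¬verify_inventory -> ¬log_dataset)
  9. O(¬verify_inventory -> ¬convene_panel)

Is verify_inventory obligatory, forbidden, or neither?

Premise 2, F(¬archive_appeal), is equivalent to O(archive_appeal).
From O(archive_appeal) and premise 3, O(archive_appeal -> ¬grant_access), we obtain O(¬grant_access).
The contrapositive of premise 6 (O(¬log_dataset -> grant_access)) is O(¬grant_access -> log_dataset), and O(¬grant_access) is already established, so O(log_dataset).
Premise 8 is O(¬verify_inventory -> ¬log_dataset); contrapositively O(log_dataset -> verify_inventory). Since O(log_dataset) holds, K gives O(verify_inventory).
Premises 1, 4, 5, 7, 9 do not contribute to this derivation.
Hence verify_inventory is obligatory.

Obligatory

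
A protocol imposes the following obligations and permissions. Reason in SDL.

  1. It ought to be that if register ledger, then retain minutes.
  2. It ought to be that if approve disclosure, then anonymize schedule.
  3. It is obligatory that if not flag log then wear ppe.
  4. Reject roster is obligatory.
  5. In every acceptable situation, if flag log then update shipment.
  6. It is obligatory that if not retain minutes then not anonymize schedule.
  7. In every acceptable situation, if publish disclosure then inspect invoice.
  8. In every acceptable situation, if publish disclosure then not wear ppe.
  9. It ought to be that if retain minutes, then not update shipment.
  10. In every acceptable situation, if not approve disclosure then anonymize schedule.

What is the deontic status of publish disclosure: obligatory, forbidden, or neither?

Forbidden

By case analysis on approve_disclosure: premise 2 gives O(approve_disclosure → anonymize_schedule) and premise 10 gives O(¬approve_disclosure → anonymize_schedule), so O(anonymize_schedule) either way.
Premise 6 is O(¬retain_minutes → ¬anonymize_schedule); contrapositively O(anonymize_schedule → retain_minutes). Since O(anonymize_schedule) holds, K gives O(retain_minutes).
Premise 9 is O(retain_minutes → ¬update_shipment); since O(retain_minutes), deontic closure gives O(¬update_shipment).
Premise 5, O(flag_log → update_shipment), contraposes to O(¬update_shipment → ¬flag_log); with O(¬update_shipment) we get O(¬flag_log).
Premise 3 is O(¬flag_log → wear_ppe); since O(¬flag_log), deontic closure gives O(wear_ppe).
The contrapositive of premise 8 (O(publish_disclosure → ¬wear_ppe)) is O(wear_ppe → ¬publish_disclosure), and O(wear_ppe) is already established, so O(¬publish_disclosure).
Premises 1, 4, 7 do not contribute to this derivation.
Thus O(¬publish_disclosure), which is F(publish_disclosure): publish_disclosure is forbidden.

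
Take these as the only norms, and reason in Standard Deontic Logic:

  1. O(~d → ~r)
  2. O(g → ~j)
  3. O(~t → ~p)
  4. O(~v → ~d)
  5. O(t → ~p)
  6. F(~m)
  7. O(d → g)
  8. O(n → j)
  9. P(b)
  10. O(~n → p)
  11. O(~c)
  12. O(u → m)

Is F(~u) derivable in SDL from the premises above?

Premise 12 is O(u → m); even if O(m) held, inferring O(u) would be affirming the consequent — invalid.
No other premise forces O(u). An ideal world satisfying every premise can still have ~u true, so F(~u) is not derivable.

No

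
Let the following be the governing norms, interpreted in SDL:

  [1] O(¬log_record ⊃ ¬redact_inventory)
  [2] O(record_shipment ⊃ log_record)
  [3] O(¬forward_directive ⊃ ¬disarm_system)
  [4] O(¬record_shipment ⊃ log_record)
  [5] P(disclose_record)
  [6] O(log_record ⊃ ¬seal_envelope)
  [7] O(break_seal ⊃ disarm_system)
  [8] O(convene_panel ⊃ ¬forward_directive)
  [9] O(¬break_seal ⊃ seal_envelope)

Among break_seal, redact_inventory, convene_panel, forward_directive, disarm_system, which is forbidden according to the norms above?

Premises 2 and 4 are O(record_shipment ⊃ log_record) and O(¬record_shipment ⊃ log_record); every ideal world satisfies record_shipment or ¬record_shipment, so in either case log_record holds — hence O(log_record).
Applying K to premise 6 (O(log_record ⊃ ¬seal_envelope)) and O(log_record) yields O(¬seal_envelope).
Premise 9 is O(¬break_seal ⊃ seal_envelope); contrapositively O(¬seal_envelope ⊃ break_seal). Since O(¬seal_envelope) holds, K gives O(break_seal).
Applying K to premise 7 (O(break_seal ⊃ disarm_system)) and O(break_seal) yields O(disarm_system).
Premise 3 is O(¬forward_directive ⊃ ¬disarm_system); contrapositively O(disarm_system ⊃ forward_directive). Since O(disarm_system) holds, K gives O(forward_directive).
Premise 8, O(convene_panel ⊃ ¬forward_directive), contraposes to O(forward_directive ⊃ ¬convene_panel); with O(forward_directive) we get O(¬convene_panel).
So O(¬convene_panel) holds, i.e. convene_panel is forbidden. None of the other listed options is forbidden under the premises.

convene_panel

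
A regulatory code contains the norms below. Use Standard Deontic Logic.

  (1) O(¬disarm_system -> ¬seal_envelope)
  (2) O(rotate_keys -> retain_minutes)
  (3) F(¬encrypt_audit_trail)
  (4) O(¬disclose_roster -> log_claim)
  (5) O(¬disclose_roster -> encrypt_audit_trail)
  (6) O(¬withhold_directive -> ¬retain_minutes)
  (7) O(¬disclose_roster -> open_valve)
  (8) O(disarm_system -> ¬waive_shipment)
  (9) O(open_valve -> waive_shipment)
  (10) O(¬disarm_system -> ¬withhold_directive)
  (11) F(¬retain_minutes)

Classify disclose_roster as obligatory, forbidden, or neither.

Obligatory

F(¬retain_minutes) at premise 11 means O(retain_minutes).
The contrapositive of premise 6 (O(¬withhold_directive -> ¬retain_minutes)) is O(retain_minutes -> withhold_directive), and O(retain_minutes) is already established, so O(withhold_directive).
Premise 10, O(¬disarm_system -> ¬withhold_directive), contraposes to O(withhold_directive -> disarm_system); with O(withhold_directive) we get O(disarm_system).
Premise 8 is O(disarm_system -> ¬waive_shipment); since O(disarm_system), deontic closure gives O(¬waive_shipment).
Premise 9 is O(open_valve -> waive_shipment); contrapositively O(¬waive_shipment -> ¬open_valve). Since O(¬waive_shipment) holds, K gives O(¬open_valve).
Premise 7 is O(¬disclose_roster -> open_valve); contrapositively O(¬open_valve -> disclose_roster). Since O(¬open_valve) holds, K gives O(disclose_roster).
Premises 1, 2, 3, 4, 5 do not contribute to this derivation.
Hence disclose_roster is obligatory.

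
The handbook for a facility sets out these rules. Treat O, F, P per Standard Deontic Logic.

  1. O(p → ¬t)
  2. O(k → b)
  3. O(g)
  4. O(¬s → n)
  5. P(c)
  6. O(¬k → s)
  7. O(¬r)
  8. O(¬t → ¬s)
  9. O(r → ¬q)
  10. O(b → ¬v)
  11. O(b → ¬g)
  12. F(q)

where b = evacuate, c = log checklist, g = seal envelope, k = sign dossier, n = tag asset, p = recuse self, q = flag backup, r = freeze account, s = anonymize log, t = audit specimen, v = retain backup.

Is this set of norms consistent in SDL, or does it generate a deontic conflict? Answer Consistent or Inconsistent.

Consistent

Premise 9 is O(r → ¬q); even if O(¬q) held, inferring O(r) would be affirming the consequent — invalid.
So O(r) is not derivable, and the apparent clash with O(¬r) does not arise.
A world satisfying every obligation exists (e.g. b=false, c=false, g=true, k=false, n=false, p=false, q=false, r=false, s=true, t=true, v=false); no atom is both obligatory and forbidden, so the set is consistent.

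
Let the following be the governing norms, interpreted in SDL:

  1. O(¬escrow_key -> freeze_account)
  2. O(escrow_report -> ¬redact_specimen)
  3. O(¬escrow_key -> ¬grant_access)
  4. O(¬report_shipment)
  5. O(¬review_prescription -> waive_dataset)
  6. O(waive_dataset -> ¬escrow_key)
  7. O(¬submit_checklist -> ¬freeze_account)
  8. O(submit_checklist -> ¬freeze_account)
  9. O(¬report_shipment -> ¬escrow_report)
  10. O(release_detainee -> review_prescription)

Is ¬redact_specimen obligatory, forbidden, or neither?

Premise 2 is O(escrow_report -> ¬redact_specimen), but O(escrow_report) is not derivable from the premises, so it does not yield O(¬redact_specimen).
No premise or chain of K-axiom applications forces O(¬redact_specimen), and none forces O(redact_specimen). So ¬redact_specimen is neither obligatory nor forbidden under these norms.

Neither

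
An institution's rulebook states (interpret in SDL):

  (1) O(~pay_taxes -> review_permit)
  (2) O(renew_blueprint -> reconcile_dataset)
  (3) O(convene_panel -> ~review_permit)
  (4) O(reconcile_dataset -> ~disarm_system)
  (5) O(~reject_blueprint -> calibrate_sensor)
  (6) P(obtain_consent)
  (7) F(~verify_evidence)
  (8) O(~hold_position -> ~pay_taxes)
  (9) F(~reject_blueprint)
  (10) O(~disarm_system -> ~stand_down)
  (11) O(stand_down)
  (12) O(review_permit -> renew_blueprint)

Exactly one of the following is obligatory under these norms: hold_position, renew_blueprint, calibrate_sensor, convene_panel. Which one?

hold_position

From premise 11 we have O(stand_down).
Premise 10, O(~disarm_system -> ~stand_down), contraposes to O(stand_down -> disarm_system); with O(stand_down) we get O(disarm_system).
The contrapositive of premise 4 (O(reconcile_dataset -> ~disarm_system)) is O(disarm_system -> ~reconcile_dataset), and O(disarm_system) is already established, so O(~reconcile_dataset).
The contrapositive of premise 2 (O(renew_blueprint -> reconcile_dataset)) is O(~reconcile_dataset -> ~renew_blueprint), and O(~reconcile_dataset) is already established, so O(~renew_blueprint).
Premise 12 is O(review_permit -> renew_blueprint); contrapositively O(~renew_blueprint -> ~review_permit). Since O(~renew_blueprint) holds, K gives O(~review_permit).
Premise 1, O(~pay_taxes -> review_permit), contraposes to O(~review_permit -> pay_taxes); with O(~review_permit) we get O(pay_taxes).
The contrapositive of premise 8 (O(~hold_position -> ~pay_taxes)) is O(pay_taxes -> hold_position), and O(pay_taxes) is already established, so O(hold_position).
So O(hold_position) holds — hold_position is obligatory. None of the other listed options is made obligatory by any chain of premises.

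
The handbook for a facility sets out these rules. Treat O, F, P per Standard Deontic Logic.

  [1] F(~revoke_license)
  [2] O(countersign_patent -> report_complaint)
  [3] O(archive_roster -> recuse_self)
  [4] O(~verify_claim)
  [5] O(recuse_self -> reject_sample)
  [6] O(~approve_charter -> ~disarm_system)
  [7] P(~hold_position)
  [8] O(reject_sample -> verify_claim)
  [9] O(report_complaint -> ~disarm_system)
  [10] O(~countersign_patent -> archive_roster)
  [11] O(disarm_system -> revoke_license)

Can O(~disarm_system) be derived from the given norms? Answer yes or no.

Yes

Premise 4 gives O(~verify_claim).
Premise 8 is O(reject_sample -> verify_claim); contrapositively O(~verify_claim -> ~reject_sample). Since O(~verify_claim) holds, K gives O(~reject_sample).
Premise 5, O(recuse_self -> reject_sample), contraposes to O(~reject_sample -> ~recuse_self); with O(~reject_sample) we get O(~recuse_self).
Premise 3, O(archive_roster -> recuse_self), contraposes to O(~recuse_self -> ~archive_roster); with O(~recuse_self) we get O(~archive_roster).
Premise 10, O(~countersign_patent -> archive_roster), contraposes to O(~archive_roster -> countersign_patent); with O(~archive_roster) we get O(countersign_patent).
With premise 2, O(countersign_patent -> report_complaint), the K-axiom yields O(report_complaint).
Applying K to premise 9 (O(report_complaint -> ~disarm_system)) and O(report_complaint) yields O(~disarm_system).
Premises 1, 6, 7, 11 do not contribute to this derivation.
So O(~disarm_system) follows.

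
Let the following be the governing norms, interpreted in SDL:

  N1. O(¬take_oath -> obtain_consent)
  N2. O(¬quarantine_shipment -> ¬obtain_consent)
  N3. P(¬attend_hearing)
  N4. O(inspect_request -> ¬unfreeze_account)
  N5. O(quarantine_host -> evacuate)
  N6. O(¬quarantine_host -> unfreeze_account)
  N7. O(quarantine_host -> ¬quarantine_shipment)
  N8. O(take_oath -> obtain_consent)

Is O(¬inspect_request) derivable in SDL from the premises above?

By case analysis on take_oath: premise 8 gives O(take_oath -> obtain_consent) and premise 1 gives O(¬take_oath -> obtain_consent), so O(obtain_consent) either way.
Premise 2 is O(¬quarantine_shipment -> ¬obtain_consent); contrapositively O(obtain_consent -> quarantine_shipment). Since O(obtain_consent) holds, K gives O(quarantine_shipment).
Premise 7 is O(quarantine_host -> ¬quarantine_shipment); contrapositively O(quarantine_shipment -> ¬quarantine_host). Since O(quarantine_shipment) holds, K gives O(¬quarantine_host).
Applying K to premise 6 (O(¬quarantine_host -> unfreeze_account)) and O(¬quarantine_host) yields O(unfreeze_account).
The contrapositive of premise 4 (O(inspect_request -> ¬unfreeze_account)) is O(unfreeze_account -> ¬inspect_request), and O(unfreeze_account) is already established, so O(¬inspect_request).
Premises 3, 5 do not contribute to this derivation.
So O(¬inspect_request) follows.

Yes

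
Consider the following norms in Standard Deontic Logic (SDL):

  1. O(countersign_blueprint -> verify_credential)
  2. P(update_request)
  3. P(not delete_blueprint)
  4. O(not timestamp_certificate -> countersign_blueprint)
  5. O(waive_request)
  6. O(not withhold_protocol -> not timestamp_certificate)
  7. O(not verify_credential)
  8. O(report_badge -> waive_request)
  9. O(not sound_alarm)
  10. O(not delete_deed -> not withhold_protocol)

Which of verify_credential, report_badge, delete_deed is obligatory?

delete_deed

From premise 7 we have O(not verify_credential).
Premise 1, O(countersign_blueprint -> verify_credential), contraposes to O(not verify_credential -> not countersign_blueprint); with O(not verify_credential) we get O(not countersign_blueprint).
The contrapositive of premise 4 (O(not timestamp_certificate -> countersign_blueprint)) is O(not countersign_blueprint -> timestamp_certificate), and O(not countersign_blueprint) is already established, so O(timestamp_certificate).
Premise 6, O(not withhold_protocol -> not timestamp_certificate), contraposes to O(timestamp_certificate -> withhold_protocol); with O(timestamp_certificate) we get O(withhold_protocol).
Premise 10 is O(not delete_deed -> not withhold_protocol); contrapositively O(withhold_protocol -> delete_deed). Since O(withhold_protocol) holds, K gives O(delete_deed).
So O(delete_deed) holds — delete_deed is obligatory. None of the other listed options is made obligatory by any chain of premises.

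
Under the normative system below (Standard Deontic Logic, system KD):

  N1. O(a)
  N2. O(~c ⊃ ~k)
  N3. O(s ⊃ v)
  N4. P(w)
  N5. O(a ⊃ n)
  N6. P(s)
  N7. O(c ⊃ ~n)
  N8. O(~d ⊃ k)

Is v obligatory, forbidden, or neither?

Neither

Premise 3 is O(s ⊃ v), but O(s) is not derivable from the premises (the permission P(s) asserts only ~O(~s), not O(s)), so it does not yield O(v).
No premise or chain of K-axiom applications forces O(v), and none forces O(~v). So v is neither obligatory nor forbidden under these norms.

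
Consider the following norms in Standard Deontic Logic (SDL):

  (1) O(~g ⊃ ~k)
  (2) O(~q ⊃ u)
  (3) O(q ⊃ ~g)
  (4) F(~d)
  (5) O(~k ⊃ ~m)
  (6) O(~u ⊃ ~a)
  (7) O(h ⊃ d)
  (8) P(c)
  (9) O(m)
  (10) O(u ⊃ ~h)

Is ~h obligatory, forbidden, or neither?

Obligatory

From premise 9 we have O(m).
Premise 5 is O(~k ⊃ ~m); contrapositively O(m ⊃ k). Since O(m) holds, K gives O(k).
Premise 1 is O(~g ⊃ ~k); contrapositively O(k ⊃ g). Since O(k) holds, K gives O(g).
The contrapositive of premise 3 (O(q ⊃ ~g)) is O(g ⊃ ~q), and O(g) is already established, so O(~q).
Applying K to premise 2 (O(~q ⊃ u)) and O(~q) yields O(u).
From O(u) and premise 10, O(u ⊃ ~h), we obtain O(~h).
Premises 4, 6, 7, 8 do not contribute to this derivation.
Hence ~h is obligatory.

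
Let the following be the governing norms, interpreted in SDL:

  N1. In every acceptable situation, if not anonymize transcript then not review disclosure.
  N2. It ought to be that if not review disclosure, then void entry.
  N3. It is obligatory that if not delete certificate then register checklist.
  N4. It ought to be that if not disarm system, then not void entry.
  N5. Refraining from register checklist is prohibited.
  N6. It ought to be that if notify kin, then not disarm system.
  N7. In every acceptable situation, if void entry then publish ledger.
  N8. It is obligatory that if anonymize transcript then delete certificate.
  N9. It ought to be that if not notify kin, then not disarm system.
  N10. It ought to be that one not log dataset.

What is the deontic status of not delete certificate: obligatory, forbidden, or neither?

Forbidden

Premises 6 and 9 are O(notify_kin → ¬disarm_system) and O(¬notify_kin → ¬disarm_system); every ideal world satisfies notify_kin or ¬notify_kin, so in either case ¬disarm_system holds — hence O(¬disarm_system).
From O(¬disarm_system) and premise 4, O(¬disarm_system → ¬void_entry), we obtain O(¬void_entry).
Premise 2 is O(¬review_disclosure → void_entry); contrapositively O(¬void_entry → review_disclosure). Since O(¬void_entry) holds, K gives O(review_disclosure).
Premise 1 is O(¬anonymize_transcript → ¬review_disclosure); contrapositively O(review_disclosure → anonymize_transcript). Since O(review_disclosure) holds, K gives O(anonymize_transcript).
From O(anonymize_transcript) and premise 8, O(anonymize_transcript → delete_certificate), we obtain O(delete_certificate).
Premises 3, 5, 7, 10 do not contribute to this derivation.
Thus O(delete_certificate), which is F(¬delete_certificate): ¬delete_certificate is forbidden.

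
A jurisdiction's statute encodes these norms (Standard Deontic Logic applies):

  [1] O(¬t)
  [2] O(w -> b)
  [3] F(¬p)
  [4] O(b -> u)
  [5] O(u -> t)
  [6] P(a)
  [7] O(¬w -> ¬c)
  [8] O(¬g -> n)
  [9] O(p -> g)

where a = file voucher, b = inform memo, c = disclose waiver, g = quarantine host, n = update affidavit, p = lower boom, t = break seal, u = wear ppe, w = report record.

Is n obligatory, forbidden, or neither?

Premise 8 is O(¬g -> n), but O(¬g) is not derivable from the premises, so it does not yield O(n).
No premise or chain of K-axiom applications forces O(n), and none forces O(¬n). So n is neither obligatory nor forbidden under these norms.

Neither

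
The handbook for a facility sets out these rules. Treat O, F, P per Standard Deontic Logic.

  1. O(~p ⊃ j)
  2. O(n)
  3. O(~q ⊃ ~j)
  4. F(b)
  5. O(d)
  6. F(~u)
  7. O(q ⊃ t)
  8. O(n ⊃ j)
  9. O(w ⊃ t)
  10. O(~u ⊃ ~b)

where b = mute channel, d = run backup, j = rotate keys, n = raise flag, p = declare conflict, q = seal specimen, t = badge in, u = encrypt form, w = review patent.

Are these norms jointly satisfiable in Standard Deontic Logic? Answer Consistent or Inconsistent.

Premise 10 is O(~u ⊃ ~b); even if O(~b) held, inferring O(~u) would be affirming the consequent — invalid.
So O(~u) is not derivable, and the apparent clash with O(u) does not arise.
A world satisfying every obligation exists (e.g. b=false, d=true, j=true, n=true, p=false, q=true, t=true, u=true, w=false); no atom is both obligatory and forbidden, so the set is consistent.

Consistent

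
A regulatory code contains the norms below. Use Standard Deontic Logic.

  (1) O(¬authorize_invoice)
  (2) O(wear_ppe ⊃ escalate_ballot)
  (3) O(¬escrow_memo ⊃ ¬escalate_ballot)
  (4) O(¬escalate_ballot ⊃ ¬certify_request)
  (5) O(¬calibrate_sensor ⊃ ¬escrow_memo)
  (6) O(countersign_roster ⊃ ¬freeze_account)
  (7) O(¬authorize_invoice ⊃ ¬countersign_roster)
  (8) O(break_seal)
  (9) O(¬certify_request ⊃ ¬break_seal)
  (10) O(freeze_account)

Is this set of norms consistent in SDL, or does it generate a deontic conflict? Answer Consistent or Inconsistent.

Premise 6 is O(countersign_roster ⊃ ¬freeze_account), but O(countersign_roster) is not derivable from the premises, so it does not yield O(¬freeze_account).
So O(¬freeze_account) is not derivable, and the apparent clash with O(freeze_account) does not arise.
A world satisfying every obligation exists (e.g. authorize_invoice=false, break_seal=true, calibrate_sensor=true, certify_request=true, countersign_roster=false, escalate_ballot=true, escrow_memo=true, freeze_account=true, wear_ppe=false); no atom is both obligatory and forbidden, so the set is consistent.

Consistent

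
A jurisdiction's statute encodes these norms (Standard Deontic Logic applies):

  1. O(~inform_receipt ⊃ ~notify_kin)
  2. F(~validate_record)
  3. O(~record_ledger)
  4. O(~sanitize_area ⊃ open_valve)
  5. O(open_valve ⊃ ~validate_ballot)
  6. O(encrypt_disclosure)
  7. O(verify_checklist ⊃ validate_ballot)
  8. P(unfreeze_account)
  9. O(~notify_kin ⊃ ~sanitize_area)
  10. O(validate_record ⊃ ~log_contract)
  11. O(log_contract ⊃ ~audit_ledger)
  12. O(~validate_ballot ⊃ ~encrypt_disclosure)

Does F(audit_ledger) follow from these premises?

Premise 11 is O(log_contract ⊃ ~audit_ledger), but O(log_contract) is not derivable from the premises, so it does not yield O(~audit_ledger).
No other premise forces O(~audit_ledger). An ideal world satisfying every premise can still have audit_ledger true, so F(audit_ledger) is not derivable.

No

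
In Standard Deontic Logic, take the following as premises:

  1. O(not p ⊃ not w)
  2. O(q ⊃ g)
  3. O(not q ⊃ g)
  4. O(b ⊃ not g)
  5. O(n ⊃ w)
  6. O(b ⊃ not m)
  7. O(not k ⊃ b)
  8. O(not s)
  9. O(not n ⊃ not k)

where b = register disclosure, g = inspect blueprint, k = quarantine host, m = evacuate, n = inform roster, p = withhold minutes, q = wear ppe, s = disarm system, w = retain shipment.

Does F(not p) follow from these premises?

Yes

Premises 2 and 3 are O(q ⊃ g) and O(not q ⊃ g); every ideal world satisfies q or not q, so in either case g holds — hence O(g).
The contrapositive of premise 4 (O(b ⊃ not g)) is O(g ⊃ not b), and O(g) is already established, so O(not b).
Premise 7, O(not k ⊃ b), contraposes to O(not b ⊃ k); with O(not b) we get O(k).
The contrapositive of premise 9 (O(not n ⊃ not k)) is O(k ⊃ n), and O(k) is already established, so O(n).
Premise 5 is O(n ⊃ w); since O(n), deontic closure gives O(w).
The contrapositive of premise 1 (O(not p ⊃ not w)) is O(w ⊃ p), and O(w) is already established, so O(p).
Premises 6, 8 do not contribute to this derivation.
So O(p) holds, i.e. F(not p). The claim follows.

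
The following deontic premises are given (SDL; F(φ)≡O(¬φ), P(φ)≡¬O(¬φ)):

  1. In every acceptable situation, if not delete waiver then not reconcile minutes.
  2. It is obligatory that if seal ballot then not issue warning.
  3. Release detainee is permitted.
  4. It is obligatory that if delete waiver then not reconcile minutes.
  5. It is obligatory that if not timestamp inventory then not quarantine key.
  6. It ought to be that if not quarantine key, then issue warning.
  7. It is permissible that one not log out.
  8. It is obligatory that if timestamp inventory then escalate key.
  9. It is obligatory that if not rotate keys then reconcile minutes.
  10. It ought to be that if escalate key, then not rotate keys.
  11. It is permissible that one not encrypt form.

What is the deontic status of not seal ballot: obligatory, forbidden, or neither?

Obligatory

Premises 1 and 4 cover both cases: O(¬delete_waiver → ¬reconcile_minutes) and O(delete_waiver → ¬reconcile_minutes). Since ¬delete_waiver ∨ delete_waiver is a tautology, O(¬reconcile_minutes) follows.
Premise 9 is O(¬rotate_keys → reconcile_minutes); contrapositively O(¬reconcile_minutes → rotate_keys). Since O(¬reconcile_minutes) holds, K gives O(rotate_keys).
The contrapositive of premise 10 (O(escalate_key → ¬rotate_keys)) is O(rotate_keys → ¬escalate_key), and O(rotate_keys) is already established, so O(¬escalate_key).
Premise 8, O(timestamp_inventory → escalate_key), contraposes to O(¬escalate_key → ¬timestamp_inventory); with O(¬escalate_key) we get O(¬timestamp_inventory).
With premise 5, O(¬timestamp_inventory → ¬quarantine_key), the K-axiom yields O(¬quarantine_key).
From O(¬quarantine_key) and premise 6, O(¬quarantine_key → issue_warning), we obtain O(issue_warning).
Premise 2 is O(seal_ballot → ¬issue_warning); contrapositively O(issue_warning → ¬seal_ballot). Since O(issue_warning) holds, K gives O(¬seal_ballot).
Premises 3, 7, 11 do not contribute to this derivation.
Hence ¬seal_ballot is obligatory.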